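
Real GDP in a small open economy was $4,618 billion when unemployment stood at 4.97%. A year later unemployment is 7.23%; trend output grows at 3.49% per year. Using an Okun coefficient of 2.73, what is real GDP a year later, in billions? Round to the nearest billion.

$4,494 billion

Δu = 7.23 - 4.97 = 2.26 points.
Okun's law (growth form): g_Y = g_Y* - β × Δu = 3.49 - 2.73 × (2.26) = 3.49 - 6.1698 = -2.6798%.
Real GDP in the next year = 4618 × (1 - 2.6798/100) = 4618 × 0.973202 ≈ 4494 billion.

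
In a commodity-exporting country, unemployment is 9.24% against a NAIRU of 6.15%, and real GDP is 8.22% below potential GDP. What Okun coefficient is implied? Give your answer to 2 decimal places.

β ≈ 2.66

Okun's law: output gap = -β × (u - u*).
-8.22 = -β × (9.24 - 6.15) = -β × 3.09, so β = 8.22/3.09 = 2.66.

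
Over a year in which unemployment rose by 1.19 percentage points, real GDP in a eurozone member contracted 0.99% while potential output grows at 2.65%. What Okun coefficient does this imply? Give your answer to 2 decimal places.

β ≈ 3.06

Growth form: g_Y = g_Y* - β × Δu, so β = (g_Y* - g_Y)/Δu.
β = (2.65 + 0.99)/1.19 = 3.64/1.19 = 3.06.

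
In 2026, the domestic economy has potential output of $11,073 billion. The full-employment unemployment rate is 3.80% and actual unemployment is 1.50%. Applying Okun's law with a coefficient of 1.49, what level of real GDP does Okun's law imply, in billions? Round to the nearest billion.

$11,452 billion

Unemployment gap = 1.5 - 3.8 = -2.3 points, so the output gap is -1.49 × (-2.3) = 3.427%.
Actual GDP = 11073 × (1 + 3.427/100) = 11073 × 1.03427 ≈ 11452 billion.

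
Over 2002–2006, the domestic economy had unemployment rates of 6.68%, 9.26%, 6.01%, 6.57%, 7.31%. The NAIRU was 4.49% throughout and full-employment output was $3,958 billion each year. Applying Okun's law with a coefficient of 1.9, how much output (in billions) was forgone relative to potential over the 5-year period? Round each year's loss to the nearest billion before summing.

Year 2002: gap = -1.9 × (6.68 - 4.49) = -4.161%, loss ≈ 3958 × 4.161/100 ≈ 165.
Year 2003: gap = -1.9 × (9.26 - 4.49) = -9.063%, loss ≈ 3958 × 9.063/100 ≈ 359.
Year 2004: gap = -1.9 × (6.01 - 4.49) = -2.888%, loss ≈ 3958 × 2.888/100 ≈ 114.
Year 2005: gap = -1.9 × (6.57 - 4.49) = -3.952%, loss ≈ 3958 × 3.952/100 ≈ 156.
Year 2006: gap = -1.9 × (7.31 - 4.49) = -5.358%, loss ≈ 3958 × 5.358/100 ≈ 212.
Total lost output = 165 + 359 + 114 + 156 + 212 = 1006 billion.

$1,006 billion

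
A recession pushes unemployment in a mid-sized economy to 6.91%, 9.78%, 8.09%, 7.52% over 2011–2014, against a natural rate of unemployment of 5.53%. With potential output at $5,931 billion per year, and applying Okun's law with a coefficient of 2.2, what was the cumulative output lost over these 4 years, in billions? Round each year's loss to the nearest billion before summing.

Year 2011: gap = -2.2 × (6.91 - 5.53) = -3.036%, loss ≈ 5931 × 3.036/100 ≈ 180.
Year 2012: gap = -2.2 × (9.78 - 5.53) = -9.35%, loss ≈ 5931 × 9.35/100 ≈ 555.
Year 2013: gap = -2.2 × (8.09 - 5.53) = -5.632%, loss ≈ 5931 × 5.632/100 ≈ 334.
Year 2014: gap = -2.2 × (7.52 - 5.53) = -4.378%, loss ≈ 5931 × 4.378/100 ≈ 260.
Total lost output = 180 + 555 + 334 + 260 = 1329 billion.

$1,329 billion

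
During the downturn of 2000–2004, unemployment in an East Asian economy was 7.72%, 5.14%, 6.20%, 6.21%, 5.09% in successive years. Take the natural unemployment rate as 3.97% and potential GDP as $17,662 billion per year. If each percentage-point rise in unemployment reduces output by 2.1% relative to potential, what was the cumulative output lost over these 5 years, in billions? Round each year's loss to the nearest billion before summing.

$3,898 billion

Year 2000: gap = -2.1 × (7.72 - 3.97) = -7.875%, loss ≈ 17662 × 7.875/100 ≈ 1391.
Year 2001: gap = -2.1 × (5.14 - 3.97) = -2.457%, loss ≈ 17662 × 2.457/100 ≈ 434.
Year 2002: gap = -2.1 × (6.2 - 3.97) = -4.683%, loss ≈ 17662 × 4.683/100 ≈ 827.
Year 2003: gap = -2.1 × (6.21 - 3.97) = -4.704%, loss ≈ 17662 × 4.704/100 ≈ 831.
Year 2004: gap = -2.1 × (5.09 - 3.97) = -2.352%, loss ≈ 17662 × 2.352/100 ≈ 415.
Total lost output = 1391 + 434 + 827 + 831 + 415 = 3898 billion.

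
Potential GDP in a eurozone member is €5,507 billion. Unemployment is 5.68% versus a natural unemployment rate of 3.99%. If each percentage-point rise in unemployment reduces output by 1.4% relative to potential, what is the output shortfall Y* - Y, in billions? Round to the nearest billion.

Output gap = -1.4 × (5.68 - 3.99) = -1.4 × 1.69 = -2.366%.
Actual GDP ≈ 5507 × 0.97634 ≈ 5377 billion, so the shortfall is 5507 - 5377 = 130 billion.

€130 billion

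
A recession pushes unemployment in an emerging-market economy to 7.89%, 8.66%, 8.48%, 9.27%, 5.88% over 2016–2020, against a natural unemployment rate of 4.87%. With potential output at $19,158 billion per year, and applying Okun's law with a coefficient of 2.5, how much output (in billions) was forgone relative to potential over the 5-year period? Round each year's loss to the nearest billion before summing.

$7,581 billion

Year 2016: gap = -2.5 × (7.89 - 4.87) = -7.55%, loss ≈ 19158 × 7.55/100 ≈ 1446.
Year 2017: gap = -2.5 × (8.66 - 4.87) = -9.475%, loss ≈ 19158 × 9.475/100 ≈ 1815.
Year 2018: gap = -2.5 × (8.48 - 4.87) = -9.025%, loss ≈ 19158 × 9.025/100 ≈ 1729.
Year 2019: gap = -2.5 × (9.27 - 4.87) = -11%, loss ≈ 19158 × 11/100 ≈ 2107.
Year 2020: gap = -2.5 × (5.88 - 4.87) = -2.525%, loss ≈ 19158 × 2.525/100 ≈ 484.
Total lost output = 1446 + 1815 + 1729 + 2107 + 484 = 7581 billion.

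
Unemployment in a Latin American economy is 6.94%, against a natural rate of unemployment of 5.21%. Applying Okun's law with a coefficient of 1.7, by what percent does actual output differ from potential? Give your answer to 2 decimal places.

The unemployment gap is 6.94 - 5.21 = 1.73 percentage points.
Okun's law gives an output gap of -1.7 × 1.73 = -2.941%, i.e. 2.94% below potential.

-2.94%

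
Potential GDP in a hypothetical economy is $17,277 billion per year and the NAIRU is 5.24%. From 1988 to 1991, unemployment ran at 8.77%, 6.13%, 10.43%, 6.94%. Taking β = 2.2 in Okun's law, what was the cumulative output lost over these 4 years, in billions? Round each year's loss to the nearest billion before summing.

$4,299 billion

Year 1988: gap = -2.2 × (8.77 - 5.24) = -7.766%, loss ≈ 17277 × 7.766/100 ≈ 1342.
Year 1989: gap = -2.2 × (6.13 - 5.24) = -1.958%, loss ≈ 17277 × 1.958/100 ≈ 338.
Year 1990: gap = -2.2 × (10.43 - 5.24) = -11.418%, loss ≈ 17277 × 11.418/100 ≈ 1973.
Year 1991: gap = -2.2 × (6.94 - 5.24) = -3.74%, loss ≈ 17277 × 3.74/100 ≈ 646.
Total lost output = 1342 + 338 + 1973 + 646 = 4299 billion.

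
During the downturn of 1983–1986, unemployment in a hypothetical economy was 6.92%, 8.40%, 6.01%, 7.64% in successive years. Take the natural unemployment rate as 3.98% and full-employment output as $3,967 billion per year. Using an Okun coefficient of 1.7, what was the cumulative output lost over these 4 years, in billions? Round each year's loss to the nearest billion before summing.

$880 billion

Year 1983: gap = -1.7 × (6.92 - 3.98) = -4.998%, loss ≈ 3967 × 4.998/100 ≈ 198.
Year 1984: gap = -1.7 × (8.4 - 3.98) = -7.514%, loss ≈ 3967 × 7.514/100 ≈ 298.
Year 1985: gap = -1.7 × (6.01 - 3.98) = -3.451%, loss ≈ 3967 × 3.451/100 ≈ 137.
Year 1986: gap = -1.7 × (7.64 - 3.98) = -6.222%, loss ≈ 3967 × 6.222/100 ≈ 247.
Total lost output = 198 + 298 + 137 + 247 = 880 billion.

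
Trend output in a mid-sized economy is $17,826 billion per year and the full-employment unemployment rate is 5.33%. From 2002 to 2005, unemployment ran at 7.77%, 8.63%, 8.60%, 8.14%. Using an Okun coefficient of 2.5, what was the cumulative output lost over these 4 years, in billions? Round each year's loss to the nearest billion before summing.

$5,267 billion

Year 2002: gap = -2.5 × (7.77 - 5.33) = -6.1%, loss ≈ 17826 × 6.1/100 ≈ 1087.
Year 2003: gap = -2.5 × (8.63 - 5.33) = -8.25%, loss ≈ 17826 × 8.25/100 ≈ 1471.
Year 2004: gap = -2.5 × (8.6 - 5.33) = -8.175%, loss ≈ 17826 × 8.175/100 ≈ 1457.
Year 2005: gap = -2.5 × (8.14 - 5.33) = -7.025%, loss ≈ 17826 × 7.025/100 ≈ 1252.
Total lost output = 1087 + 1471 + 1457 + 1252 = 5267 billion.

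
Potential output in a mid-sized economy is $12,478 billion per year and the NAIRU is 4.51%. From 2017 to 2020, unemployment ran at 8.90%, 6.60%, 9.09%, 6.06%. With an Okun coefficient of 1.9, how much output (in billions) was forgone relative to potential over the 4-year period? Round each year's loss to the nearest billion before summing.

Year 2017: gap = -1.9 × (8.9 - 4.51) = -8.341%, loss ≈ 12478 × 8.341/100 ≈ 1041.
Year 2018: gap = -1.9 × (6.6 - 4.51) = -3.971%, loss ≈ 12478 × 3.971/100 ≈ 496.
Year 2019: gap = -1.9 × (9.09 - 4.51) = -8.702%, loss ≈ 12478 × 8.702/100 ≈ 1086.
Year 2020: gap = -1.9 × (6.06 - 4.51) = -2.945%, loss ≈ 12478 × 2.945/100 ≈ 367.
Total lost output = 1041 + 496 + 1086 + 367 = 2990 billion.

$2,990 billion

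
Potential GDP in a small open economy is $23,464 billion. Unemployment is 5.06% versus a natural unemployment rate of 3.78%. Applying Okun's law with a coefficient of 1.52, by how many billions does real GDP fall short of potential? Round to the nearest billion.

Output gap = -1.52 × (5.06 - 3.78) = -1.52 × 1.28 = -1.9456%.
Actual GDP ≈ 23464 × 0.980544 ≈ 23007 billion, so the shortfall is 23464 - 23007 = 457 billion.

$457 billion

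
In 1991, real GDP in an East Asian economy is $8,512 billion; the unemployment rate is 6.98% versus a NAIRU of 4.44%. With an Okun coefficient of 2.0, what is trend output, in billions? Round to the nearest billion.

$8,968 billion

Unemployment gap = 6.98 - 4.44 = 2.54 points, so output gap = -2 × 2.54 = -5.08%.
Since Y = Y* × (1 + gap/100), Y* = 8512/0.9492 ≈ 8968 billion.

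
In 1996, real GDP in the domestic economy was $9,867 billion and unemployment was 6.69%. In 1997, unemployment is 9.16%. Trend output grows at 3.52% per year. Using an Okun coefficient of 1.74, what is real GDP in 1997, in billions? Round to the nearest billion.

$9,790 billion

Δu = 9.16 - 6.69 = 2.47 points.
Okun's law (growth form): g_Y = g_Y* - β × Δu = 3.52 - 1.74 × (2.47) = 3.52 - 4.2978 = -0.7778%.
Real GDP in the next year = 9867 × (1 - 0.7778/100) = 9867 × 0.992222 ≈ 9790 billion.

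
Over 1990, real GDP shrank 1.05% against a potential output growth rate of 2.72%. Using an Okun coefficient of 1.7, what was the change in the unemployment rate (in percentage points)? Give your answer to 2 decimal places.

2.22 percentage points

Growth-rate Okun's law: g_Y = g_Y* - β × Δu, so Δu = (g_Y* - g_Y)/β.
Δu = (2.72 + 1.05)/1.7 = 3.77/1.7 = 2.22 percentage points.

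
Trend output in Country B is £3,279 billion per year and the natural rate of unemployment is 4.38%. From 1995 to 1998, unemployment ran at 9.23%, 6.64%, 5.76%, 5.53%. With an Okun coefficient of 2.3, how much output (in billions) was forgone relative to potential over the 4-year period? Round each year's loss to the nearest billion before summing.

Year 1995: gap = -2.3 × (9.23 - 4.38) = -11.155%, loss ≈ 3279 × 11.155/100 ≈ 366.
Year 1996: gap = -2.3 × (6.64 - 4.38) = -5.198%, loss ≈ 3279 × 5.198/100 ≈ 170.
Year 1997: gap = -2.3 × (5.76 - 4.38) = -3.174%, loss ≈ 3279 × 3.174/100 ≈ 104.
Year 1998: gap = -2.3 × (5.53 - 4.38) = -2.645%, loss ≈ 3279 × 2.645/100 ≈ 87.
Total lost output = 366 + 170 + 104 + 87 = 727 billion.

£727 billion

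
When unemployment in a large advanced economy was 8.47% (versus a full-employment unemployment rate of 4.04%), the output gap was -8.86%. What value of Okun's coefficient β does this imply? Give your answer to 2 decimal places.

β ≈ 2.00

Okun's law: output gap = -β × (u - u*).
-8.86 = -β × (8.47 - 4.04) = -β × 4.43, so β = 8.86/4.43 = 2.00.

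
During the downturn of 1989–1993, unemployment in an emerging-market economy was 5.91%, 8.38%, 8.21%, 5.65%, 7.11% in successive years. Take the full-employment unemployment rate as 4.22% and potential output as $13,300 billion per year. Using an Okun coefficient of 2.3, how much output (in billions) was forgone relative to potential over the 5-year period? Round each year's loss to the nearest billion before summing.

$4,332 billion

Year 1989: gap = -2.3 × (5.91 - 4.22) = -3.887%, loss ≈ 13300 × 3.887/100 ≈ 517.
Year 1990: gap = -2.3 × (8.38 - 4.22) = -9.568%, loss ≈ 13300 × 9.568/100 ≈ 1273.
Year 1991: gap = -2.3 × (8.21 - 4.22) = -9.177%, loss ≈ 13300 × 9.177/100 ≈ 1221.
Year 1992: gap = -2.3 × (5.65 - 4.22) = -3.289%, loss ≈ 13300 × 3.289/100 ≈ 437.
Year 1993: gap = -2.3 × (7.11 - 4.22) = -6.647%, loss ≈ 13300 × 6.647/100 ≈ 884.
Total lost output = 517 + 1273 + 1221 + 437 + 884 = 4332 billion.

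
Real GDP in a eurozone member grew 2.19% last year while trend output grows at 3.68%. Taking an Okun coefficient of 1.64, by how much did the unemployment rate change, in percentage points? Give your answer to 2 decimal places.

Growth-rate Okun's law: g_Y = g_Y* - β × Δu, so Δu = (g_Y* - g_Y)/β.
Δu = (3.68 - 2.19)/1.64 = 1.49/1.64 = 0.91 percentage points.

0.91 percentage points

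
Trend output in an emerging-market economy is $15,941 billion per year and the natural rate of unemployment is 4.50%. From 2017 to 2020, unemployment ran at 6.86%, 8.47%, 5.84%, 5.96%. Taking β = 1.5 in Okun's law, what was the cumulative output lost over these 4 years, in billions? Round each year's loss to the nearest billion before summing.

$2,182 billion

Year 2017: gap = -1.5 × (6.86 - 4.5) = -3.54%, loss ≈ 15941 × 3.54/100 ≈ 564.
Year 2018: gap = -1.5 × (8.47 - 4.5) = -5.955%, loss ≈ 15941 × 5.955/100 ≈ 949.
Year 2019: gap = -1.5 × (5.84 - 4.5) = -2.01%, loss ≈ 15941 × 2.01/100 ≈ 320.
Year 2020: gap = -1.5 × (5.96 - 4.5) = -2.19%, loss ≈ 15941 × 2.19/100 ≈ 349.
Total lost output = 564 + 949 + 320 + 349 = 2182 billion.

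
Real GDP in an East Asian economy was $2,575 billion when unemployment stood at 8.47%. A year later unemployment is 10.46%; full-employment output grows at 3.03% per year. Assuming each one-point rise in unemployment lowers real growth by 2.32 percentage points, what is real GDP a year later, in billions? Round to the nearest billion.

$2,534 billion

Δu = 10.46 - 8.47 = 1.99 points.
Okun's law (growth form): g_Y = g_Y* - β × Δu = 3.03 - 2.32 × (1.99) = 3.03 - 4.6168 = -1.5868%.
Real GDP in the next year = 2575 × (1 - 1.5868/100) = 2575 × 0.984132 ≈ 2534 billion.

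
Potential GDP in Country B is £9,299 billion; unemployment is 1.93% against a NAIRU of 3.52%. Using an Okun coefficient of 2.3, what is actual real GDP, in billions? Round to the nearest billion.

Unemployment gap = 1.93 - 3.52 = -1.59 points, so the output gap is -2.3 × (-1.59) = 3.657%.
Actual GDP = 9299 × (1 + 3.657/100) = 9299 × 1.03657 ≈ 9639 billion.

£9,639 billion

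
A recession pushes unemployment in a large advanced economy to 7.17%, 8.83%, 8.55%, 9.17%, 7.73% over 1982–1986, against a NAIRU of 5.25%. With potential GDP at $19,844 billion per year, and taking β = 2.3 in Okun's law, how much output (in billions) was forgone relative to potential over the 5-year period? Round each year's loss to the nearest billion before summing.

$6,937 billion

Year 1982: gap = -2.3 × (7.17 - 5.25) = -4.416%, loss ≈ 19844 × 4.416/100 ≈ 876.
Year 1983: gap = -2.3 × (8.83 - 5.25) = -8.234%, loss ≈ 19844 × 8.234/100 ≈ 1634.
Year 1984: gap = -2.3 × (8.55 - 5.25) = -7.59%, loss ≈ 19844 × 7.59/100 ≈ 1506.
Year 1985: gap = -2.3 × (9.17 - 5.25) = -9.016%, loss ≈ 19844 × 9.016/100 ≈ 1789.
Year 1986: gap = -2.3 × (7.73 - 5.25) = -5.704%, loss ≈ 19844 × 5.704/100 ≈ 1132.
Total lost output = 876 + 1634 + 1506 + 1789 + 1132 = 6937 billion.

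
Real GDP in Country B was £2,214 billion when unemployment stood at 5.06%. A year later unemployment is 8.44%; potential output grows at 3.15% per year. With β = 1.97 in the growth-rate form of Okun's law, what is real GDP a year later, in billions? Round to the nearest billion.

£2,136 billion

Δu = 8.44 - 5.06 = 3.38 points.
Okun's law (growth form): g_Y = g_Y* - β × Δu = 3.15 - 1.97 × (3.38) = 3.15 - 6.6586 = -3.5086%.
Real GDP in the next year = 2214 × (1 - 3.5086/100) = 2214 × 0.964914 ≈ 2136 billion.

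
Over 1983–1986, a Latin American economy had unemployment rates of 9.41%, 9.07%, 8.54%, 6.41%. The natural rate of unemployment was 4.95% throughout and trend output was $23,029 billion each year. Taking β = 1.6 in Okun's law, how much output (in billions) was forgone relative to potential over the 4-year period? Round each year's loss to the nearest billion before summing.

Year 1983: gap = -1.6 × (9.41 - 4.95) = -7.136%, loss ≈ 23029 × 7.136/100 ≈ 1643.
Year 1984: gap = -1.6 × (9.07 - 4.95) = -6.592%, loss ≈ 23029 × 6.592/100 ≈ 1518.
Year 1985: gap = -1.6 × (8.54 - 4.95) = -5.744%, loss ≈ 23029 × 5.744/100 ≈ 1323.
Year 1986: gap = -1.6 × (6.41 - 4.95) = -2.336%, loss ≈ 23029 × 2.336/100 ≈ 538.
Total lost output = 1643 + 1518 + 1323 + 538 = 5022 billion.

$5,022 billion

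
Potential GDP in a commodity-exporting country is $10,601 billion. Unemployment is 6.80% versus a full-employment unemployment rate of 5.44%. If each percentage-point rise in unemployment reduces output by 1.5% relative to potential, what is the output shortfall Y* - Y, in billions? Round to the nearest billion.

Output gap = -1.5 × (6.8 - 5.44) = -1.5 × 1.36 = -2.04%.
Actual GDP ≈ 10601 × 0.9796 ≈ 10385 billion, so the shortfall is 10601 - 10385 = 216 billion.

$216 billion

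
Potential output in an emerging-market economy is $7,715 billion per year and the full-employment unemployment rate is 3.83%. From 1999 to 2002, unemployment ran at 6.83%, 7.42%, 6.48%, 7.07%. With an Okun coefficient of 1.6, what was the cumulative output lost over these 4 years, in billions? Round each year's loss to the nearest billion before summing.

Year 1999: gap = -1.6 × (6.83 - 3.83) = -4.8%, loss ≈ 7715 × 4.8/100 ≈ 370.
Year 2000: gap = -1.6 × (7.42 - 3.83) = -5.744%, loss ≈ 7715 × 5.744/100 ≈ 443.
Year 2001: gap = -1.6 × (6.48 - 3.83) = -4.24%, loss ≈ 7715 × 4.24/100 ≈ 327.
Year 2002: gap = -1.6 × (7.07 - 3.83) = -5.184%, loss ≈ 7715 × 5.184/100 ≈ 400.
Total lost output = 370 + 443 + 327 + 400 = 1540 billion.

$1,540 billion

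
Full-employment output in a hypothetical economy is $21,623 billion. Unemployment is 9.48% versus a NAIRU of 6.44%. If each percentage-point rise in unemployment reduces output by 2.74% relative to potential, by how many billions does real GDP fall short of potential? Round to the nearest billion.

$1,801 billion

Output gap = -2.74 × (9.48 - 6.44) = -2.74 × 3.04 = -8.3296%.
Actual GDP ≈ 21623 × 0.916704 ≈ 19822 billion, so the shortfall is 21623 - 19822 = 1801 billion.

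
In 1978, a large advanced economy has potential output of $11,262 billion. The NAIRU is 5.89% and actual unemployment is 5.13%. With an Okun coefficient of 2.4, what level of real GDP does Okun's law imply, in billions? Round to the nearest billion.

Unemployment gap = 5.13 - 5.89 = -0.76 points, so the output gap is -2.4 × (-0.76) = 1.824%.
Actual GDP = 11262 × (1 + 1.824/100) = 11262 × 1.01824 ≈ 11467 billion.

$11,467 billion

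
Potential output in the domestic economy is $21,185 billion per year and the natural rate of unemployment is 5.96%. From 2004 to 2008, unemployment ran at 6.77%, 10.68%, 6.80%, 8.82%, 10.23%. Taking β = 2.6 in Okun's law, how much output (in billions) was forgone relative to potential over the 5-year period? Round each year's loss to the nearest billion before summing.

$7,436 billion

Year 2004: gap = -2.6 × (6.77 - 5.96) = -2.106%, loss ≈ 21185 × 2.106/100 ≈ 446.
Year 2005: gap = -2.6 × (10.68 - 5.96) = -12.272%, loss ≈ 21185 × 12.272/100 ≈ 2600.
Year 2006: gap = -2.6 × (6.8 - 5.96) = -2.184%, loss ≈ 21185 × 2.184/100 ≈ 463.
Year 2007: gap = -2.6 × (8.82 - 5.96) = -7.436%, loss ≈ 21185 × 7.436/100 ≈ 1575.
Year 2008: gap = -2.6 × (10.23 - 5.96) = -11.102%, loss ≈ 21185 × 11.102/100 ≈ 2352.
Total lost output = 446 + 2600 + 463 + 1575 + 2352 = 7436 billion.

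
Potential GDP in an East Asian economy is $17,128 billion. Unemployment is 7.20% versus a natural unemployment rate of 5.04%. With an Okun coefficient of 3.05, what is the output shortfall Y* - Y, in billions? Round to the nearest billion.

Output gap = -3.05 × (7.2 - 5.04) = -3.05 × 2.16 = -6.588%.
Actual GDP ≈ 17128 × 0.93412 ≈ 16000 billion, so the shortfall is 17128 - 16000 = 1128 billion.

$1,128 billion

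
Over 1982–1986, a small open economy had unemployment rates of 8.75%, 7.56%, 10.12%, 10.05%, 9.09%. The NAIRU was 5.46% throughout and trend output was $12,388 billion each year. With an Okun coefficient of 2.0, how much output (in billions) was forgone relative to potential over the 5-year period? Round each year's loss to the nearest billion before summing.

Year 1982: gap = -2.0 × (8.75 - 5.46) = -6.58%, loss ≈ 12388 × 6.58/100 ≈ 815.
Year 1983: gap = -2.0 × (7.56 - 5.46) = -4.2%, loss ≈ 12388 × 4.2/100 ≈ 520.
Year 1984: gap = -2.0 × (10.12 - 5.46) = -9.32%, loss ≈ 12388 × 9.32/100 ≈ 1155.
Year 1985: gap = -2.0 × (10.05 - 5.46) = -9.18%, loss ≈ 12388 × 9.18/100 ≈ 1137.
Year 1986: gap = -2.0 × (9.09 - 5.46) = -7.26%, loss ≈ 12388 × 7.26/100 ≈ 899.
Total lost output = 815 + 520 + 1155 + 1137 + 899 = 4526 billion.

$4,526 billion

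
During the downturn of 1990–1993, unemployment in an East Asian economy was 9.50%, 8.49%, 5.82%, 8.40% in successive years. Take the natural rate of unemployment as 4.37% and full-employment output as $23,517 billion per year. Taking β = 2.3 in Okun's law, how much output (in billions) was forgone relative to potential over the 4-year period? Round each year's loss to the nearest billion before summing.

Year 1990: gap = -2.3 × (9.5 - 4.37) = -11.799%, loss ≈ 23517 × 11.799/100 ≈ 2775.
Year 1991: gap = -2.3 × (8.49 - 4.37) = -9.476%, loss ≈ 23517 × 9.476/100 ≈ 2228.
Year 1992: gap = -2.3 × (5.82 - 4.37) = -3.335%, loss ≈ 23517 × 3.335/100 ≈ 784.
Year 1993: gap = -2.3 × (8.4 - 4.37) = -9.269%, loss ≈ 23517 × 9.269/100 ≈ 2180.
Total lost output = 2775 + 2228 + 784 + 2180 = 7967 billion.

$7,967 billion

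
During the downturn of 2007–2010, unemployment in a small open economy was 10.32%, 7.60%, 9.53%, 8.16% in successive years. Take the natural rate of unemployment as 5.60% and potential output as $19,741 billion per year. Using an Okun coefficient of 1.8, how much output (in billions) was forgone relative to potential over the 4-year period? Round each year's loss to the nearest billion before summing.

$4,694 billion

Year 2007: gap = -1.8 × (10.32 - 5.6) = -8.496%, loss ≈ 19741 × 8.496/100 ≈ 1677.
Year 2008: gap = -1.8 × (7.6 - 5.6) = -3.6%, loss ≈ 19741 × 3.6/100 ≈ 711.
Year 2009: gap = -1.8 × (9.53 - 5.6) = -7.074%, loss ≈ 19741 × 7.074/100 ≈ 1396.
Year 2010: gap = -1.8 × (8.16 - 5.6) = -4.608%, loss ≈ 19741 × 4.608/100 ≈ 910.
Total lost output = 1677 + 711 + 1396 + 910 = 4694 billion.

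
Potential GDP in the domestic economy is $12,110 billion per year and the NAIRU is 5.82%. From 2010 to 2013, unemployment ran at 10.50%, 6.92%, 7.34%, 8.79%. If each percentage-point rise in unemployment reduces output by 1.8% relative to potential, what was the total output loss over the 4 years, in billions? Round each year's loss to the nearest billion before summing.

$2,238 billion

Year 2010: gap = -1.8 × (10.5 - 5.82) = -8.424%, loss ≈ 12110 × 8.424/100 ≈ 1020.
Year 2011: gap = -1.8 × (6.92 - 5.82) = -1.98%, loss ≈ 12110 × 1.98/100 ≈ 240.
Year 2012: gap = -1.8 × (7.34 - 5.82) = -2.736%, loss ≈ 12110 × 2.736/100 ≈ 331.
Year 2013: gap = -1.8 × (8.79 - 5.82) = -5.346%, loss ≈ 12110 × 5.346/100 ≈ 647.
Total lost output = 1020 + 240 + 331 + 647 = 2238 billion.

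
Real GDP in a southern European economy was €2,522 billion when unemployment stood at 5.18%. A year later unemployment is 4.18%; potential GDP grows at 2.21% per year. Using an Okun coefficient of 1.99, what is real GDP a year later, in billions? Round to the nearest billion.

Δu = 4.18 - 5.18 = -1 point.
Okun's law (growth form): g_Y = g_Y* - β × Δu = 2.21 - 1.99 × (-1.00) = 2.21 + 1.99 = 4.2%.
Real GDP in the next year = 2522 × (1 + 4.2/100) = 2522 × 1.042 ≈ 2628 billion.

€2,628 billion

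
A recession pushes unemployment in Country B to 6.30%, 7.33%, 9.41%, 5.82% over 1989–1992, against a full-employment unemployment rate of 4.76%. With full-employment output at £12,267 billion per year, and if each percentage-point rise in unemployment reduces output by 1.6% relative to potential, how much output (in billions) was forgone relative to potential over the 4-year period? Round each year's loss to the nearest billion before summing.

£1,927 billion

Year 1989: gap = -1.6 × (6.3 - 4.76) = -2.464%, loss ≈ 12267 × 2.464/100 ≈ 302.
Year 1990: gap = -1.6 × (7.33 - 4.76) = -4.112%, loss ≈ 12267 × 4.112/100 ≈ 504.
Year 1991: gap = -1.6 × (9.41 - 4.76) = -7.44%, loss ≈ 12267 × 7.44/100 ≈ 913.
Year 1992: gap = -1.6 × (5.82 - 4.76) = -1.696%, loss ≈ 12267 × 1.696/100 ≈ 208.
Total lost output = 302 + 504 + 913 + 208 = 1927 billion.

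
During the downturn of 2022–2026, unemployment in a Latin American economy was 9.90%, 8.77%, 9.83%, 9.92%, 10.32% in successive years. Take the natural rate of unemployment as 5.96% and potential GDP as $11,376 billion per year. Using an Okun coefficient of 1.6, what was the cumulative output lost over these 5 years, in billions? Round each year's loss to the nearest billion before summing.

$3,447 billion

Year 2022: gap = -1.6 × (9.9 - 5.96) = -6.304%, loss ≈ 11376 × 6.304/100 ≈ 717.
Year 2023: gap = -1.6 × (8.77 - 5.96) = -4.496%, loss ≈ 11376 × 4.496/100 ≈ 511.
Year 2024: gap = -1.6 × (9.83 - 5.96) = -6.192%, loss ≈ 11376 × 6.192/100 ≈ 704.
Year 2025: gap = -1.6 × (9.92 - 5.96) = -6.336%, loss ≈ 11376 × 6.336/100 ≈ 721.
Year 2026: gap = -1.6 × (10.32 - 5.96) = -6.976%, loss ≈ 11376 × 6.976/100 ≈ 794.
Total lost output = 717 + 511 + 704 + 721 + 794 = 3447 billion.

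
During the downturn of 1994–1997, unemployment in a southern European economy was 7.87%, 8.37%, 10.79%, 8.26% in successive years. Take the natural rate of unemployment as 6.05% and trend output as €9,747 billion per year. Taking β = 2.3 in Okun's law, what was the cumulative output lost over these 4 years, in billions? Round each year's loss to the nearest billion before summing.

Year 1994: gap = -2.3 × (7.87 - 6.05) = -4.186%, loss ≈ 9747 × 4.186/100 ≈ 408.
Year 1995: gap = -2.3 × (8.37 - 6.05) = -5.336%, loss ≈ 9747 × 5.336/100 ≈ 520.
Year 1996: gap = -2.3 × (10.79 - 6.05) = -10.902%, loss ≈ 9747 × 10.902/100 ≈ 1063.
Year 1997: gap = -2.3 × (8.26 - 6.05) = -5.083%, loss ≈ 9747 × 5.083/100 ≈ 495.
Total lost output = 408 + 520 + 1063 + 495 = 2486 billion.

€2,486 billion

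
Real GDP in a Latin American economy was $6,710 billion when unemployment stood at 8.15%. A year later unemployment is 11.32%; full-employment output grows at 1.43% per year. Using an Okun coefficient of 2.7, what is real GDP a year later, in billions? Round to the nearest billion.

$6,232 billion

Δu = 11.32 - 8.15 = 3.17 points.
Okun's law (growth form): g_Y = g_Y* - β × Δu = 1.43 - 2.7 × (3.17) = 1.43 - 8.559 = -7.129%.
Real GDP in the next year = 6710 × (1 - 7.129/100) = 6710 × 0.92871 ≈ 6232 billion.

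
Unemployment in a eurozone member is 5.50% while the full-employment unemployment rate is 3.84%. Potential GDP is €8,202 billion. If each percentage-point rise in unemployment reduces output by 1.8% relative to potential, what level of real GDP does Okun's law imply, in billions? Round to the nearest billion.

Unemployment gap = 5.5 - 3.84 = 1.66 points, so the output gap is -1.8 × 1.66 = -2.988%.
Actual GDP = 8202 × (1 - 2.988/100) = 8202 × 0.97012 ≈ 7957 billion.

€7,957 billion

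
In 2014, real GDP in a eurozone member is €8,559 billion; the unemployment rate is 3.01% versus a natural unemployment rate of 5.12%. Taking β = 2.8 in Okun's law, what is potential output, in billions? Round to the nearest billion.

€8,082 billion

Unemployment gap = 3.01 - 5.12 = -2.11 points, so output gap = -2.8 × (-2.11) = 5.908%.
Since Y = Y* × (1 + gap/100), Y* = 8559/1.05908 ≈ 8082 billion.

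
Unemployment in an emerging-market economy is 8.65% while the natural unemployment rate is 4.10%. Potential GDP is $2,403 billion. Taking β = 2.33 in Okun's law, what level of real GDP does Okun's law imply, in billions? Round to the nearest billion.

Unemployment gap = 8.65 - 4.1 = 4.55 points, so the output gap is -2.33 × 4.55 = -10.6015%.
Actual GDP = 2403 × (1 - 10.6015/100) = 2403 × 0.893985 ≈ 2148 billion.

$2,148 billion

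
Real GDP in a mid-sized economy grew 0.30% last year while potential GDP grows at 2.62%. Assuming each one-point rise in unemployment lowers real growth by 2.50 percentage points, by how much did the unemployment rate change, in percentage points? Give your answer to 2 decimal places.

0.93 percentage points

Growth-rate Okun's law: g_Y = g_Y* - β × Δu, so Δu = (g_Y* - g_Y)/β.
Δu = (2.62 - 0.3)/2.50 = 2.32/2.50 = 0.93 percentage points.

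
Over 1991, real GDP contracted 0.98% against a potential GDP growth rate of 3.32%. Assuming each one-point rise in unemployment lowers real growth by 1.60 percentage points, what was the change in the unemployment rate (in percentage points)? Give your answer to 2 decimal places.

Growth-rate Okun's law: g_Y = g_Y* - β × Δu, so Δu = (g_Y* - g_Y)/β.
Δu = (3.32 + 0.98)/1.60 = 4.3/1.60 = 2.69 percentage points.

2.69 percentage points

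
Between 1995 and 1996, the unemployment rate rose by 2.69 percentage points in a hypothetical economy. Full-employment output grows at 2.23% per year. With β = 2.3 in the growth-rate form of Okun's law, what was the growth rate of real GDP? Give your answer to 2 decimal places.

Growth-rate Okun's law: g_Y = g_Y* - β × Δu.
g_Y = 2.23 - 2.3 × (2.69) = 2.23 - 6.187 = -3.957%, i.e. -3.96% to 2 d.p.

-3.96%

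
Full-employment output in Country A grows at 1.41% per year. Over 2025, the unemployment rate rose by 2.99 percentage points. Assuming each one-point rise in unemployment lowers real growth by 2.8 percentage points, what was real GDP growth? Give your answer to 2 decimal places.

Growth-rate Okun's law: g_Y = g_Y* - β × Δu.
g_Y = 1.41 - 2.8 × (2.99) = 1.41 - 8.372 = -6.962%, i.e. -6.96% to 2 d.p.

-6.96%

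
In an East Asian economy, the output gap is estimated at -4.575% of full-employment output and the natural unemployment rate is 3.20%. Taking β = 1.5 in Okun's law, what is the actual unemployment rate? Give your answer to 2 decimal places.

6.25%

From Okun's law, u - u* = -(output gap)/β = -(-4.575)/1.5 = 3.05 points.
So u = 3.2 + 3.05 = 6.25%.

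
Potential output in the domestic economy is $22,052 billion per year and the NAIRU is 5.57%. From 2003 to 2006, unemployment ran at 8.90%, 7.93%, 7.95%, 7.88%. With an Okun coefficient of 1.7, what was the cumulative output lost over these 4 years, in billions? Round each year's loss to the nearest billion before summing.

$3,891 billion

Year 2003: gap = -1.7 × (8.9 - 5.57) = -5.661%, loss ≈ 22052 × 5.661/100 ≈ 1248.
Year 2004: gap = -1.7 × (7.93 - 5.57) = -4.012%, loss ≈ 22052 × 4.012/100 ≈ 885.
Year 2005: gap = -1.7 × (7.95 - 5.57) = -4.046%, loss ≈ 22052 × 4.046/100 ≈ 892.
Year 2006: gap = -1.7 × (7.88 - 5.57) = -3.927%, loss ≈ 22052 × 3.927/100 ≈ 866.
Total lost output = 1248 + 885 + 892 + 866 = 3891 billion.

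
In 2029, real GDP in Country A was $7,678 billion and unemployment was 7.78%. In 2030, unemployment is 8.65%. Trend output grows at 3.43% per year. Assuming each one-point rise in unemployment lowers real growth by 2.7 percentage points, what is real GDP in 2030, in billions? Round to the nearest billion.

Δu = 8.65 - 7.78 = 0.87 points.
Okun's law (growth form): g_Y = g_Y* - β × Δu = 3.43 - 2.7 × (0.87) = 3.43 - 2.349 = 1.081%.
Real GDP in the next year = 7678 × (1 + 1.081/100) = 7678 × 1.01081 ≈ 7761 billion.

$7,761 billion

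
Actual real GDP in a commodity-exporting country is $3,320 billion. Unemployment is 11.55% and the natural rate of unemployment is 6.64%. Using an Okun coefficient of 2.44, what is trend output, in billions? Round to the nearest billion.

Unemployment gap = 11.55 - 6.64 = 4.91 points, so output gap = -2.44 × 4.91 = -11.9804%.
Since Y = Y* × (1 + gap/100), Y* = 3320/0.880196 ≈ 3772 billion.

$3,772 billion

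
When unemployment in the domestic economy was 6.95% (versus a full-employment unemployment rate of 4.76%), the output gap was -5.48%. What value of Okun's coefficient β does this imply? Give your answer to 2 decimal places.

β ≈ 2.50

Okun's law: output gap = -β × (u - u*).
-5.48 = -β × (6.95 - 4.76) = -β × 2.19, so β = 5.48/2.19 = 2.50.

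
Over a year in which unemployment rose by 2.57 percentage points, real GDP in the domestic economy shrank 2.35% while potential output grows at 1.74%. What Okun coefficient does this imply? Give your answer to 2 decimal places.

Growth form: g_Y = g_Y* - β × Δu, so β = (g_Y* - g_Y)/Δu.
β = (1.74 + 2.35)/2.57 = 4.09/2.57 = 1.59.

β ≈ 1.59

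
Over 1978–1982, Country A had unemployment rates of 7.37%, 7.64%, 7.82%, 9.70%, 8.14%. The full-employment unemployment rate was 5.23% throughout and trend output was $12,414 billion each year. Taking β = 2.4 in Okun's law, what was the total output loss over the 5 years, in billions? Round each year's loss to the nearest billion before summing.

$4,327 billion

Year 1978: gap = -2.4 × (7.37 - 5.23) = -5.136%, loss ≈ 12414 × 5.136/100 ≈ 638.
Year 1979: gap = -2.4 × (7.64 - 5.23) = -5.784%, loss ≈ 12414 × 5.784/100 ≈ 718.
Year 1980: gap = -2.4 × (7.82 - 5.23) = -6.216%, loss ≈ 12414 × 6.216/100 ≈ 772.
Year 1981: gap = -2.4 × (9.7 - 5.23) = -10.728%, loss ≈ 12414 × 10.728/100 ≈ 1332.
Year 1982: gap = -2.4 × (8.14 - 5.23) = -6.984%, loss ≈ 12414 × 6.984/100 ≈ 867.
Total lost output = 638 + 718 + 772 + 1332 + 867 = 4327 billion.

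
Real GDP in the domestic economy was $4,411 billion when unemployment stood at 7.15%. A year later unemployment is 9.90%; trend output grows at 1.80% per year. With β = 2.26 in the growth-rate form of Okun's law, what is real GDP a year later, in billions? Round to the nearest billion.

$4,216 billion

Δu = 9.9 - 7.15 = 2.75 points.
Okun's law (growth form): g_Y = g_Y* - β × Δu = 1.80 - 2.26 × (2.75) = 1.8 - 6.215 = -4.415%.
Real GDP in the next year = 4411 × (1 - 4.415/100) = 4411 × 0.95585 ≈ 4216 billion.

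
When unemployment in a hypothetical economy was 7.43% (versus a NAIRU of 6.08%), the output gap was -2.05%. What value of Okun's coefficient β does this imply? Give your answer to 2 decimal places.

Okun's law: output gap = -β × (u - u*).
-2.05 = -β × (7.43 - 6.08) = -β × 1.35, so β = 2.05/1.35 = 1.52.

β ≈ 1.52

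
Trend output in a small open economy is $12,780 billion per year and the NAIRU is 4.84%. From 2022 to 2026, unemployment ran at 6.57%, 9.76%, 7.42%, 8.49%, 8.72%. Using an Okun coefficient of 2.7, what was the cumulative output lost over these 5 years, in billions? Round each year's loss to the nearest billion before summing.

$5,783 billion

Year 2022: gap = -2.7 × (6.57 - 4.84) = -4.671%, loss ≈ 12780 × 4.671/100 ≈ 597.
Year 2023: gap = -2.7 × (9.76 - 4.84) = -13.284%, loss ≈ 12780 × 13.284/100 ≈ 1698.
Year 2024: gap = -2.7 × (7.42 - 4.84) = -6.966%, loss ≈ 12780 × 6.966/100 ≈ 890.
Year 2025: gap = -2.7 × (8.49 - 4.84) = -9.855%, loss ≈ 12780 × 9.855/100 ≈ 1259.
Year 2026: gap = -2.7 × (8.72 - 4.84) = -10.476%, loss ≈ 12780 × 10.476/100 ≈ 1339.
Total lost output = 597 + 1698 + 890 + 1259 + 1339 = 5783 billion.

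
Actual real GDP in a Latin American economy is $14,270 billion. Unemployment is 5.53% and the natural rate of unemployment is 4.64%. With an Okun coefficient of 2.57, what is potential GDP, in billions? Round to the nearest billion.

$14,604 billion

Unemployment gap = 5.53 - 4.64 = 0.89 points, so output gap = -2.57 × 0.89 = -2.2873%.
Since Y = Y* × (1 + gap/100), Y* = 14270/0.977127 ≈ 14604 billion.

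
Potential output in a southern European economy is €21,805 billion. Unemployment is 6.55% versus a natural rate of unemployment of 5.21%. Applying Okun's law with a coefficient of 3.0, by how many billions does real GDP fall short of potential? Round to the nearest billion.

Output gap = -3.0 × (6.55 - 5.21) = -3 × 1.34 = -4.02%.
Actual GDP ≈ 21805 × 0.9598 ≈ 20928 billion, so the shortfall is 21805 - 20928 = 877 billion.

€877 billion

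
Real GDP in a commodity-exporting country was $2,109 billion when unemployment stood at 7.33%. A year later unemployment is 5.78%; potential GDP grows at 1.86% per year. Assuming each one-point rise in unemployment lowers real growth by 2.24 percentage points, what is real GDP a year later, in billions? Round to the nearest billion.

Δu = 5.78 - 7.33 = -1.55 points.
Okun's law (growth form): g_Y = g_Y* - β × Δu = 1.86 - 2.24 × (-1.55) = 1.86 + 3.472 = 5.332%.
Real GDP in the next year = 2109 × (1 + 5.332/100) = 2109 × 1.05332 ≈ 2221 billion.

$2,221 billion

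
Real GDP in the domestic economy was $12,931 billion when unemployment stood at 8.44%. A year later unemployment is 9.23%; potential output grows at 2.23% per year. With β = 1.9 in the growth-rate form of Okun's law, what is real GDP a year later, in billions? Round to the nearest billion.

Δu = 9.23 - 8.44 = 0.79 points.
Okun's law (growth form): g_Y = g_Y* - β × Δu = 2.23 - 1.9 × (0.79) = 2.23 - 1.501 = 0.729%.
Real GDP in the next year = 12931 × (1 + 0.729/100) = 12931 × 1.00729 ≈ 13025 billion.

$13,025 billion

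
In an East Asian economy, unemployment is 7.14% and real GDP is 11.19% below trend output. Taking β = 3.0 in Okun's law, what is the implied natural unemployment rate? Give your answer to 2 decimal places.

3.41%

From Okun's law, u - u* = -(output gap)/β = -(-11.19)/3.0 = 3.73 points.
So u* = 7.14 - 3.73 = 3.41%.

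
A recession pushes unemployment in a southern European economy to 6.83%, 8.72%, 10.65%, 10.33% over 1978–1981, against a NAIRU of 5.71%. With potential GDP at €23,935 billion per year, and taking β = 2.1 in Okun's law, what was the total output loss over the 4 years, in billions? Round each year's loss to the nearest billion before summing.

€6,881 billion

Year 1978: gap = -2.1 × (6.83 - 5.71) = -2.352%, loss ≈ 23935 × 2.352/100 ≈ 563.
Year 1979: gap = -2.1 × (8.72 - 5.71) = -6.321%, loss ≈ 23935 × 6.321/100 ≈ 1513.
Year 1980: gap = -2.1 × (10.65 - 5.71) = -10.374%, loss ≈ 23935 × 10.374/100 ≈ 2483.
Year 1981: gap = -2.1 × (10.33 - 5.71) = -9.702%, loss ≈ 23935 × 9.702/100 ≈ 2322.
Total lost output = 563 + 1513 + 2483 + 2322 = 6881 billion.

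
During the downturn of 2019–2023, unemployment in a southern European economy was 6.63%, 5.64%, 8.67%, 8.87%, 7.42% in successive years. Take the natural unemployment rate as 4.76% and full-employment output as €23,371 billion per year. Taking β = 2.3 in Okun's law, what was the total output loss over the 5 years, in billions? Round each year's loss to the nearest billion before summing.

€7,219 billion

Year 2019: gap = -2.3 × (6.63 - 4.76) = -4.301%, loss ≈ 23371 × 4.301/100 ≈ 1005.
Year 2020: gap = -2.3 × (5.64 - 4.76) = -2.024%, loss ≈ 23371 × 2.024/100 ≈ 473.
Year 2021: gap = -2.3 × (8.67 - 4.76) = -8.993%, loss ≈ 23371 × 8.993/100 ≈ 2102.
Year 2022: gap = -2.3 × (8.87 - 4.76) = -9.453%, loss ≈ 23371 × 9.453/100 ≈ 2209.
Year 2023: gap = -2.3 × (7.42 - 4.76) = -6.118%, loss ≈ 23371 × 6.118/100 ≈ 1430.
Total lost output = 1005 + 473 + 2102 + 2209 + 1430 = 7219 billion.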